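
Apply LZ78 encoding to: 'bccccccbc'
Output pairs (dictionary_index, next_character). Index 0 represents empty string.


LZ78 encoding steps:
Dictionary: {0: ''}
Step 1: w='' (idx 0), next='b' -> output (0, 'b'), add 'b' as idx 1
Step 2: w='' (idx 0), next='c' -> output (0, 'c'), add 'c' as idx 2
Step 3: w='c' (idx 2), next='c' -> output (2, 'c'), add 'cc' as idx 3
Step 4: w='cc' (idx 3), next='c' -> output (3, 'c'), add 'ccc' as idx 4
Step 5: w='b' (idx 1), next='c' -> output (1, 'c'), add 'bc' as idx 5


Encoded: [(0, 'b'), (0, 'c'), (2, 'c'), (3, 'c'), (1, 'c')]


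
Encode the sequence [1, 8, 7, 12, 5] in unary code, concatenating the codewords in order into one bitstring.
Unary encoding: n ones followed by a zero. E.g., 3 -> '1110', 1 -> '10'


Encode each number as n ones followed by a terminating 0:
  1 -> 10 (2 bits)
  8 -> 111111110 (9 bits)
  7 -> 11111110 (8 bits)
  12 -> 1111111111110 (13 bits)
  5 -> 111110 (6 bits)
Total length = 2 + 9 + 8 + 13 + 6 = 38 bits.

Unary([1, 8, 7, 12, 5]) = 10111111110111111101111111111110111110 (38 bits)


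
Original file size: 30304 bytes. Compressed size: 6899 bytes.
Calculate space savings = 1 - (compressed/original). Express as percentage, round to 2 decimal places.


ratio = compressed/original = 6899/30304 = 0.22766
savings = 1 - ratio = 1 - 0.22766 = 0.77234
as a percentage: 0.77234 * 100 = 77.23%

Space savings = 1 - 6899/30304 = 77.23%


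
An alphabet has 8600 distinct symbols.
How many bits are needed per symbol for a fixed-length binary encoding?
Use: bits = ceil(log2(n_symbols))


log2(8600) = 13.0701
Bracket: 2^13 = 8192 < 8600 <= 2^14 = 16384
So ceil(log2(8600)) = 14

bits = ceil(log2(8600)) = ceil(13.0701) = 14 bits


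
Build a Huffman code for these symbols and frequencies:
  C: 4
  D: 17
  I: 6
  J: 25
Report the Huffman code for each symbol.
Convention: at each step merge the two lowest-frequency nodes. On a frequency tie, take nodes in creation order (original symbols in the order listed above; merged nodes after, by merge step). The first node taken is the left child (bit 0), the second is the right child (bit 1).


Huffman tree construction:
Step 1: Merge C(4) + I(6) = 10
Step 2: Merge (C+I)(10) + D(17) = 27
Step 3: Merge J(25) + ((C+I)+D)(27) = 52
Read each symbol's code off the tree from the root (left child = 0, right child = 1).

Codes:
  C: 100 (length 3)
  D: 11 (length 2)
  I: 101 (length 3)
  J: 0 (length 1)
Average code length: 89/52 = 1.7115 bits/symbol


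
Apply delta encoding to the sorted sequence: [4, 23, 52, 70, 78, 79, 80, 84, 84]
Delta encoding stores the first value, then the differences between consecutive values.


First value: 4
Deltas:
  23 - 4 = 19
  52 - 23 = 29
  70 - 52 = 18
  78 - 70 = 8
  79 - 78 = 1
  80 - 79 = 1
  84 - 80 = 4
  84 - 84 = 0


Delta encoded: [4, 19, 29, 18, 8, 1, 1, 4, 0]


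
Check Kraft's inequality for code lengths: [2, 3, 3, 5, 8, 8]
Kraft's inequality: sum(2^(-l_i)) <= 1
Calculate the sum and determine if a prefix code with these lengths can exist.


Sum = 2^(-2) + 2^(-3) + 2^(-3) + 2^(-5) + 2^(-8) + 2^(-8)
    = 0.25 + 0.125 + 0.125 + 0.03125 + 0.00390625 + 0.00390625
    = 138/256 = 0.5390625
Since 0.5390625 <= 1, Kraft's inequality IS satisfied.
A prefix code with these lengths CAN exist.

Kraft sum = 0.5390625. Satisfied.


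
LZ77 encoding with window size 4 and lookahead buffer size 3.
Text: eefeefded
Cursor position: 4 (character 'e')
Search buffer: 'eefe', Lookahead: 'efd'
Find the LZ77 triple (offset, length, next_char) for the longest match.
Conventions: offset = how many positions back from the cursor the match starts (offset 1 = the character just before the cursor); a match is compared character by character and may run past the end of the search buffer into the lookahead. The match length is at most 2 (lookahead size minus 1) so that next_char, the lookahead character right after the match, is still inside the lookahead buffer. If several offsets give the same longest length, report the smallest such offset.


Try each offset into the search buffer:
  offset=1 (pos 3, char 'e'): match length 1
  offset=2 (pos 2, char 'f'): match length 0
  offset=3 (pos 1, char 'e'): match length 2
  offset=4 (pos 0, char 'e'): match length 1
Longest match has length 2 at offset 3.
next_char = character at position 4 + 2 = 6 -> 'd'

Best match: offset=3, length=2 (matching 'ef' starting at position 1)
LZ77 triple: (3, 2, 'd')


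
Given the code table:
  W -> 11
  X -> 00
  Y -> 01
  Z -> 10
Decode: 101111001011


Decoding:
10 -> Z
11 -> W
11 -> W
00 -> X
10 -> Z
11 -> W


Result: ZWWXZW


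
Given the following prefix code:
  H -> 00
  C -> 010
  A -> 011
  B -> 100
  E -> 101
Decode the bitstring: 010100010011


Decoding step by step:
Bits 010 -> C
Bits 100 -> B
Bits 010 -> C
Bits 011 -> A


Decoded message: CBCA


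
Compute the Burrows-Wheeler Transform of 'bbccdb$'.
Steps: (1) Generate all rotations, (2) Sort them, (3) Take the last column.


Rotations (sorted):
  0: $bbccdb -> last char: b
  1: b$bbccd -> last char: d
  2: bbccdb$ -> last char: $
  3: bccdb$b -> last char: b
  4: ccdb$bb -> last char: b
  5: cdb$bbc -> last char: c
  6: db$bbcc -> last char: c


BWT = bd$bbcc


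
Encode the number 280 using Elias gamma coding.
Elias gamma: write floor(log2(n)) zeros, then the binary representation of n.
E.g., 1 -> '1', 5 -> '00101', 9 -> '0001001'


num_bits = floor(log2(280)) + 1 = 9
leading_zeros = num_bits - 1 = 8
binary(280) = 100011000

Elias gamma(280) = '00000000' + '100011000' = 00000000100011000 (17 bits)


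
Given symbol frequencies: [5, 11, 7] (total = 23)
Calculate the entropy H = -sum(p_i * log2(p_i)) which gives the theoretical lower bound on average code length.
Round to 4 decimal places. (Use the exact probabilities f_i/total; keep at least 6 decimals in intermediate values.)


Per-symbol terms -p_i * log2(p_i) with p_i = f_i/23:
  p = 5/23 = 0.217391: log2(p) = -2.201634, -p*log2(p) = 0.478616
  p = 11/23 = 0.478261: log2(p) = -1.064130, -p*log2(p) = 0.508932
  p = 7/23 = 0.304348: log2(p) = -1.716207, -p*log2(p) = 0.522324
H = 0.478616 + 0.508932 + 0.522324 = 1.509872

H = 1.5099 bits/symbol


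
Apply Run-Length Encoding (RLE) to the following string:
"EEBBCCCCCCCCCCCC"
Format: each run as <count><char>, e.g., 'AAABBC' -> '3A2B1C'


Scanning runs left to right:
  i=0: run of 'E' x 2 -> '2E'
  i=2: run of 'B' x 2 -> '2B'
  i=4: run of 'C' x 12 -> '12C'

RLE = 2E2B12C


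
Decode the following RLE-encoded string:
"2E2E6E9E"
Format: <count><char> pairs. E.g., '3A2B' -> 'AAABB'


Expanding each <count><char> pair:
  2E -> 'EE'
  2E -> 'EE'
  6E -> 'EEEEEE'
  9E -> 'EEEEEEEEE'

Decoded = EEEEEEEEEEEEEEEEEEE


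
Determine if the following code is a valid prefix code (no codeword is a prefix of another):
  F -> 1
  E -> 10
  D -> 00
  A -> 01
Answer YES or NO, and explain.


Checking each pair (does one codeword prefix another?):
  F='1' vs E='10': prefix -- VIOLATION

NO -- this is NOT a valid prefix code. F (1) is a prefix of E (10).


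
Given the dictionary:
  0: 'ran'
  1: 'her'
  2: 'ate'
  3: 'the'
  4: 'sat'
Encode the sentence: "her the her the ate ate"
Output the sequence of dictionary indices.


Look up each word in the dictionary:
  'her' -> 1
  'the' -> 3
  'her' -> 1
  'the' -> 3
  'ate' -> 2
  'ate' -> 2

Encoded: [1, 3, 1, 3, 2, 2]


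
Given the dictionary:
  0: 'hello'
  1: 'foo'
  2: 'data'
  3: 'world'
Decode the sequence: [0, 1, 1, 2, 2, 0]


Look up each index in the dictionary:
  0 -> 'hello'
  1 -> 'foo'
  1 -> 'foo'
  2 -> 'data'
  2 -> 'data'
  0 -> 'hello'

Decoded: "hello foo foo data data hello"


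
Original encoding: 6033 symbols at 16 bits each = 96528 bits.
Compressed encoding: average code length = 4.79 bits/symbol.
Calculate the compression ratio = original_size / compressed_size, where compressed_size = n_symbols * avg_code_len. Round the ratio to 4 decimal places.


original_size = n_symbols * orig_bits = 6033 * 16 = 96528 bits
compressed_size = n_symbols * avg_code_len = 6033 * 4.79 = 28898.07 bits
ratio = original_size / compressed_size = 96528 / 28898.07 = 3.3403

Compression ratio = 3.3403


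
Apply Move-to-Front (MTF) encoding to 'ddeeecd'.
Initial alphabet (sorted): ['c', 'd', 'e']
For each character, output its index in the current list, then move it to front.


MTF encoding:
'd': index 1 in ['c', 'd', 'e'] -> ['d', 'c', 'e']
'd': index 0 in ['d', 'c', 'e'] -> ['d', 'c', 'e']
'e': index 2 in ['d', 'c', 'e'] -> ['e', 'd', 'c']
'e': index 0 in ['e', 'd', 'c'] -> ['e', 'd', 'c']
'e': index 0 in ['e', 'd', 'c'] -> ['e', 'd', 'c']
'c': index 2 in ['e', 'd', 'c'] -> ['c', 'e', 'd']
'd': index 2 in ['c', 'e', 'd'] -> ['d', 'c', 'e']


Output: [1, 0, 2, 0, 0, 2, 2]


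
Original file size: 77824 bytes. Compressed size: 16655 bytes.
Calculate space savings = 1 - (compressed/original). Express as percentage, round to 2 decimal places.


ratio = compressed/original = 16655/77824 = 0.214009
savings = 1 - ratio = 1 - 0.214009 = 0.785991
as a percentage: 0.785991 * 100 = 78.6%

Space savings = 1 - 16655/77824 = 78.6%


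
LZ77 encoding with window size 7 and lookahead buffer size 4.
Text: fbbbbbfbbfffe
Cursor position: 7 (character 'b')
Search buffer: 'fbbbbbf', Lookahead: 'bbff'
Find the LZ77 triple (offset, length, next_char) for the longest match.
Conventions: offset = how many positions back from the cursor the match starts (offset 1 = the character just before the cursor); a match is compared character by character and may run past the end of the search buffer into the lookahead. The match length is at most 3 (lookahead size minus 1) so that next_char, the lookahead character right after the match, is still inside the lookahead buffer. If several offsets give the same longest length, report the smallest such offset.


Try each offset into the search buffer:
  offset=1 (pos 6, char 'f'): match length 0
  offset=2 (pos 5, char 'b'): match length 1
  offset=3 (pos 4, char 'b'): match length 3
  offset=4 (pos 3, char 'b'): match length 2
  offset=5 (pos 2, char 'b'): match length 2
  offset=6 (pos 1, char 'b'): match length 2
  offset=7 (pos 0, char 'f'): match length 0
Longest match has length 3 at offset 3.
next_char = character at position 7 + 3 = 10 -> 'f'

Best match: offset=3, length=3 (matching 'bbf' starting at position 4)
LZ77 triple: (3, 3, 'f')


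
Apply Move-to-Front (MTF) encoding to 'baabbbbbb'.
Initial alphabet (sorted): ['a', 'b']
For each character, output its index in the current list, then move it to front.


MTF encoding:
'b': index 1 in ['a', 'b'] -> ['b', 'a']
'a': index 1 in ['b', 'a'] -> ['a', 'b']
'a': index 0 in ['a', 'b'] -> ['a', 'b']
'b': index 1 in ['a', 'b'] -> ['b', 'a']
'b': index 0 in ['b', 'a'] -> ['b', 'a']
'b': index 0 in ['b', 'a'] -> ['b', 'a']
'b': index 0 in ['b', 'a'] -> ['b', 'a']
'b': index 0 in ['b', 'a'] -> ['b', 'a']
'b': index 0 in ['b', 'a'] -> ['b', 'a']


Output: [1, 1, 0, 1, 0, 0, 0, 0, 0]


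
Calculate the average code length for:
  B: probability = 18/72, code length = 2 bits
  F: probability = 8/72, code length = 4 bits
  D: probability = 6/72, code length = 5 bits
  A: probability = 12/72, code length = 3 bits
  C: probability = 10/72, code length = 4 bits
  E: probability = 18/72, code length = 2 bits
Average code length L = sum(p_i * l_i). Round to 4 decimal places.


Weighted contributions p_i * l_i:
  B: (18/72) * 2 = 36/72
  F: (8/72) * 4 = 32/72
  D: (6/72) * 5 = 30/72
  A: (12/72) * 3 = 36/72
  C: (10/72) * 4 = 40/72
  E: (18/72) * 2 = 36/72
Sum = (36 + 32 + 30 + 36 + 40 + 36)/72 = 210/72

L = 210/72 = 2.9167 bits/symbol


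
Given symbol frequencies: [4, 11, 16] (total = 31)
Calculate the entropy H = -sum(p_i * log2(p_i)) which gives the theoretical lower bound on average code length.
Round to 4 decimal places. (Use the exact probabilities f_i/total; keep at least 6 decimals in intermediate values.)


Per-symbol terms -p_i * log2(p_i) with p_i = f_i/31:
  p = 4/31 = 0.129032: log2(p) = -2.954196, -p*log2(p) = 0.381187
  p = 11/31 = 0.354839: log2(p) = -1.494765, -p*log2(p) = 0.530400
  p = 16/31 = 0.516129: log2(p) = -0.954196, -p*log2(p) = 0.492488
H = 0.381187 + 0.530400 + 0.492488 = 1.404075

H = 1.4041 bits/symbol


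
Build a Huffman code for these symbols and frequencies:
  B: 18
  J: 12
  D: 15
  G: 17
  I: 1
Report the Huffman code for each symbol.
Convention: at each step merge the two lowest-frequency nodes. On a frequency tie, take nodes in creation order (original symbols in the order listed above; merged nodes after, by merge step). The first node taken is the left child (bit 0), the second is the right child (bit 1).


Huffman tree construction:
Step 1: Merge I(1) + J(12) = 13
Step 2: Merge (I+J)(13) + D(15) = 28
Step 3: Merge G(17) + B(18) = 35
Step 4: Merge ((I+J)+D)(28) + (G+B)(35) = 63
Read each symbol's code off the tree from the root (left child = 0, right child = 1).

Codes:
  B: 11 (length 2)
  J: 001 (length 3)
  D: 01 (length 2)
  G: 10 (length 2)
  I: 000 (length 3)
Average code length: 139/63 = 2.2063 bits/symbol


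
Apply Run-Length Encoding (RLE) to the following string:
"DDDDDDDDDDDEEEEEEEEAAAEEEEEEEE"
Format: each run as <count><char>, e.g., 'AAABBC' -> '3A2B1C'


Scanning runs left to right:
  i=0: run of 'D' x 11 -> '11D'
  i=11: run of 'E' x 8 -> '8E'
  i=19: run of 'A' x 3 -> '3A'
  i=22: run of 'E' x 8 -> '8E'

RLE = 11D8E3A8E


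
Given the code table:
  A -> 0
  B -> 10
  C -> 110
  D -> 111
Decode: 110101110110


Decoding:
110 -> C
10 -> B
111 -> D
0 -> A
110 -> C


Result: CBDAC


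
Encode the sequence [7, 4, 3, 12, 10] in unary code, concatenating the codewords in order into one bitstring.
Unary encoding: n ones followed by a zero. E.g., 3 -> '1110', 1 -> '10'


Encode each number as n ones followed by a terminating 0:
  7 -> 11111110 (8 bits)
  4 -> 11110 (5 bits)
  3 -> 1110 (4 bits)
  12 -> 1111111111110 (13 bits)
  10 -> 11111111110 (11 bits)
Total length = 8 + 5 + 4 + 13 + 11 = 41 bits.

Unary([7, 4, 3, 12, 10]) = 11111110111101110111111111111011111111110 (41 bits)


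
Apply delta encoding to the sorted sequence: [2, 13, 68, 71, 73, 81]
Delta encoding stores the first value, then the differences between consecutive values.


First value: 2
Deltas:
  13 - 2 = 11
  68 - 13 = 55
  71 - 68 = 3
  73 - 71 = 2
  81 - 73 = 8


Delta encoded: [2, 11, 55, 3, 2, 8]


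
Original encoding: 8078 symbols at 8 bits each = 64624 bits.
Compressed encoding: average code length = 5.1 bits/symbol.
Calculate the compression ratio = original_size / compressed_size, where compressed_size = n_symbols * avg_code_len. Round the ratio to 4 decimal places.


original_size = n_symbols * orig_bits = 8078 * 8 = 64624 bits
compressed_size = n_symbols * avg_code_len = 8078 * 5.1 = 41197.8 bits
ratio = original_size / compressed_size = 64624 / 41197.8 = 1.5686

Compression ratio = 1.5686


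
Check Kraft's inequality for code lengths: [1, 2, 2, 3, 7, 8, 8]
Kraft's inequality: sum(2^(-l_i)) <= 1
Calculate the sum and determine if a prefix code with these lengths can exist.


Sum = 2^(-1) + 2^(-2) + 2^(-2) + 2^(-3) + 2^(-7) + 2^(-8) + 2^(-8)
    = 0.5 + 0.25 + 0.25 + 0.125 + 0.0078125 + 0.00390625 + 0.00390625
    = 292/256 = 1.140625
Since 1.140625 > 1, Kraft's inequality is NOT satisfied.
A prefix code with these lengths CANNOT exist.

Kraft sum = 1.140625. Not satisfied.


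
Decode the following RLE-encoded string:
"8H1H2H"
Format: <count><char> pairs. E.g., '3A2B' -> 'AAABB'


Expanding each <count><char> pair:
  8H -> 'HHHHHHHH'
  1H -> 'H'
  2H -> 'HH'

Decoded = HHHHHHHHHHH


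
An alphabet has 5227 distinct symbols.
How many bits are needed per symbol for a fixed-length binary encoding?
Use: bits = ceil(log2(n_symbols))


log2(5227) = 12.3518
Bracket: 2^12 = 4096 < 5227 <= 2^13 = 8192
So ceil(log2(5227)) = 13

bits = ceil(log2(5227)) = ceil(12.3518) = 13 bits


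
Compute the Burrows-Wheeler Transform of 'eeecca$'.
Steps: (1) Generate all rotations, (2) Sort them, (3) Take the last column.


Rotations (sorted):
  0: $eeecca -> last char: a
  1: a$eeecc -> last char: c
  2: ca$eeec -> last char: c
  3: cca$eee -> last char: e
  4: ecca$ee -> last char: e
  5: eecca$e -> last char: e
  6: eeecca$ -> last char: $


BWT = acceee$


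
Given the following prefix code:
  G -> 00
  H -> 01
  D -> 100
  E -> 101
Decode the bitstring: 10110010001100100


Decoding step by step:
Bits 101 -> E
Bits 100 -> D
Bits 100 -> D
Bits 01 -> H
Bits 100 -> D
Bits 100 -> D


Decoded message: EDDHDD


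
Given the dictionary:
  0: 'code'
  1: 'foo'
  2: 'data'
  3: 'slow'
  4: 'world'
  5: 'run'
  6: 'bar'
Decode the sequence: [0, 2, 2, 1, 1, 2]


Look up each index in the dictionary:
  0 -> 'code'
  2 -> 'data'
  2 -> 'data'
  1 -> 'foo'
  1 -> 'foo'
  2 -> 'data'

Decoded: "code data data foo foo data"


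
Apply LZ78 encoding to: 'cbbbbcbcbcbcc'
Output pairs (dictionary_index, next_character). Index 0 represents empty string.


LZ78 encoding steps:
Dictionary: {0: ''}
Step 1: w='' (idx 0), next='c' -> output (0, 'c'), add 'c' as idx 1
Step 2: w='' (idx 0), next='b' -> output (0, 'b'), add 'b' as idx 2
Step 3: w='b' (idx 2), next='b' -> output (2, 'b'), add 'bb' as idx 3
Step 4: w='b' (idx 2), next='c' -> output (2, 'c'), add 'bc' as idx 4
Step 5: w='bc' (idx 4), next='b' -> output (4, 'b'), add 'bcb' as idx 5
Step 6: w='c' (idx 1), next='b' -> output (1, 'b'), add 'cb' as idx 6
Step 7: w='c' (idx 1), next='c' -> output (1, 'c'), add 'cc' as idx 7


Encoded: [(0, 'c'), (0, 'b'), (2, 'b'), (2, 'c'), (4, 'b'), (1, 'b'), (1, 'c')]


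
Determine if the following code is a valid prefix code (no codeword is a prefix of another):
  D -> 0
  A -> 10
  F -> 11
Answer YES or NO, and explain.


Checking each pair (does one codeword prefix another?):
  D='0' vs A='10': no prefix
  D='0' vs F='11': no prefix
  A='10' vs D='0': no prefix
  A='10' vs F='11': no prefix
  F='11' vs D='0': no prefix
  F='11' vs A='10': no prefix
No violation found over all pairs.

YES -- this is a valid prefix code. No codeword is a prefix of any other codeword.


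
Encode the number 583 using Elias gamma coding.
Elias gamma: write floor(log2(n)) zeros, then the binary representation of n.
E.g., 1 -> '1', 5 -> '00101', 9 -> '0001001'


num_bits = floor(log2(583)) + 1 = 10
leading_zeros = num_bits - 1 = 9
binary(583) = 1001000111

Elias gamma(583) = '000000000' + '1001000111' = 0000000001001000111 (19 bits)


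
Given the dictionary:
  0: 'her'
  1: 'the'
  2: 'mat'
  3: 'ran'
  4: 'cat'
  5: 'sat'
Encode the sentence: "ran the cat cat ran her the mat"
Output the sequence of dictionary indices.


Look up each word in the dictionary:
  'ran' -> 3
  'the' -> 1
  'cat' -> 4
  'cat' -> 4
  'ran' -> 3
  'her' -> 0
  'the' -> 1
  'mat' -> 2

Encoded: [3, 1, 4, 4, 3, 0, 1, 2]


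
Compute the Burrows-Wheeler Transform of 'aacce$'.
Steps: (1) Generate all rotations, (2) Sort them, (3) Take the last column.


Rotations (sorted):
  0: $aacce -> last char: e
  1: aacce$ -> last char: $
  2: acce$a -> last char: a
  3: cce$aa -> last char: a
  4: ce$aac -> last char: c
  5: e$aacc -> last char: c


BWT = e$aacc


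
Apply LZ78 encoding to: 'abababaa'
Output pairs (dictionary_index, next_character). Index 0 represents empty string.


LZ78 encoding steps:
Dictionary: {0: ''}
Step 1: w='' (idx 0), next='a' -> output (0, 'a'), add 'a' as idx 1
Step 2: w='' (idx 0), next='b' -> output (0, 'b'), add 'b' as idx 2
Step 3: w='a' (idx 1), next='b' -> output (1, 'b'), add 'ab' as idx 3
Step 4: w='ab' (idx 3), next='a' -> output (3, 'a'), add 'aba' as idx 4
Step 5: w='a' (idx 1), end of input -> output (1, '')


Encoded: [(0, 'a'), (0, 'b'), (1, 'b'), (3, 'a'), (1, '')]


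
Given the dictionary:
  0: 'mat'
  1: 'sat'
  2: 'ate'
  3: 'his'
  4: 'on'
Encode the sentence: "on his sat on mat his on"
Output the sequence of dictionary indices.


Look up each word in the dictionary:
  'on' -> 4
  'his' -> 3
  'sat' -> 1
  'on' -> 4
  'mat' -> 0
  'his' -> 3
  'on' -> 4

Encoded: [4, 3, 1, 4, 0, 3, 4]


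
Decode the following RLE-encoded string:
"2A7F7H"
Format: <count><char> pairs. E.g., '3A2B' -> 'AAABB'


Expanding each <count><char> pair:
  2A -> 'AA'
  7F -> 'FFFFFFF'
  7H -> 'HHHHHHH'

Decoded = AAFFFFFFFHHHHHHH


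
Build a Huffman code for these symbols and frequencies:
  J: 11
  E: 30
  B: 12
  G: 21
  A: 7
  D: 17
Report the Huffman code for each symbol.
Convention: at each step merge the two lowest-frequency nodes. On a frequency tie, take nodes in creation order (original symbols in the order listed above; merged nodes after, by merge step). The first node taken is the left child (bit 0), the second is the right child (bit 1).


Huffman tree construction:
Step 1: Merge A(7) + J(11) = 18
Step 2: Merge B(12) + D(17) = 29
Step 3: Merge (A+J)(18) + G(21) = 39
Step 4: Merge (B+D)(29) + E(30) = 59
Step 5: Merge ((A+J)+G)(39) + ((B+D)+E)(59) = 98
Read each symbol's code off the tree from the root (left child = 0, right child = 1).

Codes:
  J: 001 (length 3)
  E: 11 (length 2)
  B: 100 (length 3)
  G: 01 (length 2)
  A: 000 (length 3)
  D: 101 (length 3)
Average code length: 243/98 = 2.4796 bits/symbol


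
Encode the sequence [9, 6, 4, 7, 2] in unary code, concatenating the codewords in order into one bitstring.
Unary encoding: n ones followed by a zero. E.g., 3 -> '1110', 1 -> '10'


Encode each number as n ones followed by a terminating 0:
  9 -> 1111111110 (10 bits)
  6 -> 1111110 (7 bits)
  4 -> 11110 (5 bits)
  7 -> 11111110 (8 bits)
  2 -> 110 (3 bits)
Total length = 10 + 7 + 5 + 8 + 3 = 33 bits.

Unary([9, 6, 4, 7, 2]) = 111111111011111101111011111110110 (33 bits)


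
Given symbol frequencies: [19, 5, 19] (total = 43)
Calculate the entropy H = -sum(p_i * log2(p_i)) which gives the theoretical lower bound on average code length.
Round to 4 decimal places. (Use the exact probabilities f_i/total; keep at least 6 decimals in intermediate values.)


Per-symbol terms -p_i * log2(p_i) with p_i = f_i/43:
  p = 19/43 = 0.441860: log2(p) = -1.178337, -p*log2(p) = 0.520661
  p = 5/43 = 0.116279: log2(p) = -3.104337, -p*log2(p) = 0.360969
  p = 19/43 = 0.441860: log2(p) = -1.178337, -p*log2(p) = 0.520661
H = 0.520661 + 0.360969 + 0.520661 = 1.402291

H = 1.4023 bits/symbol


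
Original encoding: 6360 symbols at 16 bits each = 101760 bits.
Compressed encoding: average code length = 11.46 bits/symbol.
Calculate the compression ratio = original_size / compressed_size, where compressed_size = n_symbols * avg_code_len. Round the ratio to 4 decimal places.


original_size = n_symbols * orig_bits = 6360 * 16 = 101760 bits
compressed_size = n_symbols * avg_code_len = 6360 * 11.46 = 72885.6 bits
ratio = original_size / compressed_size = 101760 / 72885.6 = 1.3962

Compression ratio = 1.3962


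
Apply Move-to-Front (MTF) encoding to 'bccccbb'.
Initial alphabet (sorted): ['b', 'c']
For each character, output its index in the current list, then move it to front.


MTF encoding:
'b': index 0 in ['b', 'c'] -> ['b', 'c']
'c': index 1 in ['b', 'c'] -> ['c', 'b']
'c': index 0 in ['c', 'b'] -> ['c', 'b']
'c': index 0 in ['c', 'b'] -> ['c', 'b']
'c': index 0 in ['c', 'b'] -> ['c', 'b']
'b': index 1 in ['c', 'b'] -> ['b', 'c']
'b': index 0 in ['b', 'c'] -> ['b', 'c']


Output: [0, 1, 0, 0, 0, 1, 0]


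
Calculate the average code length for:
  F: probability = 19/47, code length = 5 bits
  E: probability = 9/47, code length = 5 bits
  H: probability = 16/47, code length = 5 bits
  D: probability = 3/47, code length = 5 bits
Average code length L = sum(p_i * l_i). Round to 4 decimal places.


Weighted contributions p_i * l_i:
  F: (19/47) * 5 = 95/47
  E: (9/47) * 5 = 45/47
  H: (16/47) * 5 = 80/47
  D: (3/47) * 5 = 15/47
Sum = (95 + 45 + 80 + 15)/47 = 235/47

L = 235/47 = 5.0000 bits/symbol


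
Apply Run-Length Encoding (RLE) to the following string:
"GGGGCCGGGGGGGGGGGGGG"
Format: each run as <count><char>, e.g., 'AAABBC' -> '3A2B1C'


Scanning runs left to right:
  i=0: run of 'G' x 4 -> '4G'
  i=4: run of 'C' x 2 -> '2C'
  i=6: run of 'G' x 14 -> '14G'

RLE = 4G2C14G


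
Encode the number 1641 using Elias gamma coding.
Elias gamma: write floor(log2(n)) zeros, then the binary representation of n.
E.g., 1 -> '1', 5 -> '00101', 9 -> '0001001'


num_bits = floor(log2(1641)) + 1 = 11
leading_zeros = num_bits - 1 = 10
binary(1641) = 11001101001

Elias gamma(1641) = '0000000000' + '11001101001' = 000000000011001101001 (21 bits)


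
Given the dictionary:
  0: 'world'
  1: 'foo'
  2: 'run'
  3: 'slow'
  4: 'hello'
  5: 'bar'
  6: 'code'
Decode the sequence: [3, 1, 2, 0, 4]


Look up each index in the dictionary:
  3 -> 'slow'
  1 -> 'foo'
  2 -> 'run'
  0 -> 'world'
  4 -> 'hello'

Decoded: "slow foo run world hello"


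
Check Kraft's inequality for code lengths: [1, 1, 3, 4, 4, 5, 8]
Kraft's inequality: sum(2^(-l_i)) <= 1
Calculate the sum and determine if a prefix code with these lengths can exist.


Sum = 2^(-1) + 2^(-1) + 2^(-3) + 2^(-4) + 2^(-4) + 2^(-5) + 2^(-8)
    = 0.5 + 0.5 + 0.125 + 0.0625 + 0.0625 + 0.03125 + 0.00390625
    = 329/256 = 1.28515625
Since 1.28515625 > 1, Kraft's inequality is NOT satisfied.
A prefix code with these lengths CANNOT exist.

Kraft sum = 1.28515625. Not satisfied.


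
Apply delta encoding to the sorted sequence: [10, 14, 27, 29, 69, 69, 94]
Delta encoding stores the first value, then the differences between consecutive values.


First value: 10
Deltas:
  14 - 10 = 4
  27 - 14 = 13
  29 - 27 = 2
  69 - 29 = 40
  69 - 69 = 0
  94 - 69 = 25


Delta encoded: [10, 4, 13, 2, 40, 0, 25]


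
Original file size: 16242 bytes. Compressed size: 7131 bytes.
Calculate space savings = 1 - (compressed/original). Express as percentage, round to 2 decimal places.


ratio = compressed/original = 7131/16242 = 0.439047
savings = 1 - ratio = 1 - 0.439047 = 0.560953
as a percentage: 0.560953 * 100 = 56.1%

Space savings = 1 - 7131/16242 = 56.1%


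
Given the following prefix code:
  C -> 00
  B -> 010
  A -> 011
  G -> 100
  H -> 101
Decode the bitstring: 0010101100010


Decoding step by step:
Bits 00 -> C
Bits 101 -> H
Bits 011 -> A
Bits 00 -> C
Bits 010 -> B


Decoded message: CHACB


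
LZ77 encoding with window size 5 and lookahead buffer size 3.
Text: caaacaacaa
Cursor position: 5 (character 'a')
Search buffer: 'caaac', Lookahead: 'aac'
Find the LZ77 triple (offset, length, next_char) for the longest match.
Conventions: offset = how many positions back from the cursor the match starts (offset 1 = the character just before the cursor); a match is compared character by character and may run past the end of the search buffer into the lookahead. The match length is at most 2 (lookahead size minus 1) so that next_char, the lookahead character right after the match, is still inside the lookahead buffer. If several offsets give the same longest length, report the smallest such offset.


Try each offset into the search buffer:
  offset=1 (pos 4, char 'c'): match length 0
  offset=2 (pos 3, char 'a'): match length 1
  offset=3 (pos 2, char 'a'): match length 2
  offset=4 (pos 1, char 'a'): match length 2
  offset=5 (pos 0, char 'c'): match length 0
Longest match has length 2, found at offsets 3, 4; take the smallest, offset 3.
next_char = character at position 5 + 2 = 7 -> 'c'

Best match: offset=3, length=2 (matching 'aa' starting at position 2)
LZ77 triple: (3, 2, 'c')


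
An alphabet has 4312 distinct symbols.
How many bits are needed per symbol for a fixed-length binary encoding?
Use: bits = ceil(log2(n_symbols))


log2(4312) = 12.0741
Bracket: 2^12 = 4096 < 4312 <= 2^13 = 8192
So ceil(log2(4312)) = 13

bits = ceil(log2(4312)) = ceil(12.0741) = 13 bits


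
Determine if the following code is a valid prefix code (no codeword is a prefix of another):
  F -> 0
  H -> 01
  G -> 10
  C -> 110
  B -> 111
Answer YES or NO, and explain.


Checking each pair (does one codeword prefix another?):
  F='0' vs H='01': prefix -- VIOLATION

NO -- this is NOT a valid prefix code. F (0) is a prefix of H (01).


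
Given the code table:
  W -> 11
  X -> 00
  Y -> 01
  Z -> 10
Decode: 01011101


Decoding:
01 -> Y
01 -> Y
11 -> W
01 -> Y


Result: YYWY


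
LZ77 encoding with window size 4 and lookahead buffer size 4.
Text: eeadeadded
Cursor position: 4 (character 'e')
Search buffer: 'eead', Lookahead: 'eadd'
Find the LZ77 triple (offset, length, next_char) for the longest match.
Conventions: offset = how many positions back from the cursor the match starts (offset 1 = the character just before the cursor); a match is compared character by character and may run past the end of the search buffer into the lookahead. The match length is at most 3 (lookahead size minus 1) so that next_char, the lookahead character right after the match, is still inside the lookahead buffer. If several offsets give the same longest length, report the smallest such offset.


Try each offset into the search buffer:
  offset=1 (pos 3, char 'd'): match length 0
  offset=2 (pos 2, char 'a'): match length 0
  offset=3 (pos 1, char 'e'): match length 3
  offset=4 (pos 0, char 'e'): match length 1
Longest match has length 3 at offset 3.
next_char = character at position 4 + 3 = 7 -> 'd'

Best match: offset=3, length=3 (matching 'ead' starting at position 1)
LZ77 triple: (3, 3, 'd')


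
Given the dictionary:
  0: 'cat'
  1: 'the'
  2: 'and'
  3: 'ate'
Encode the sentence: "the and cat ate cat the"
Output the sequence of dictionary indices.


Look up each word in the dictionary:
  'the' -> 1
  'and' -> 2
  'cat' -> 0
  'ate' -> 3
  'cat' -> 0
  'the' -> 1

Encoded: [1, 2, 0, 3, 0, 1]


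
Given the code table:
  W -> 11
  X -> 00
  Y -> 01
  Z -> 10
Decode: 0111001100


Decoding:
01 -> Y
11 -> W
00 -> X
11 -> W
00 -> X


Result: YWXWX


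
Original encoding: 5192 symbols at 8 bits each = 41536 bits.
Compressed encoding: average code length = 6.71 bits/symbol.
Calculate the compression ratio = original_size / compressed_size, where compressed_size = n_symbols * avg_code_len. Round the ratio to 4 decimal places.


original_size = n_symbols * orig_bits = 5192 * 8 = 41536 bits
compressed_size = n_symbols * avg_code_len = 5192 * 6.71 = 34838.32 bits
ratio = original_size / compressed_size = 41536 / 34838.32 = 1.1923

Compression ratio = 1.1923


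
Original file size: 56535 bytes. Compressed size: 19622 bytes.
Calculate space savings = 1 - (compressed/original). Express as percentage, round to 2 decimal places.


ratio = compressed/original = 19622/56535 = 0.347077
savings = 1 - ratio = 1 - 0.347077 = 0.652923
as a percentage: 0.652923 * 100 = 65.29%

Space savings = 1 - 19622/56535 = 65.29%


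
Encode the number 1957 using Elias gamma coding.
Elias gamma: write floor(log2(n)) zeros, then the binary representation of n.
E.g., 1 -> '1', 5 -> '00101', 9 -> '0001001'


num_bits = floor(log2(1957)) + 1 = 11
leading_zeros = num_bits - 1 = 10
binary(1957) = 11110100101

Elias gamma(1957) = '0000000000' + '11110100101' = 000000000011110100101 (21 bits)


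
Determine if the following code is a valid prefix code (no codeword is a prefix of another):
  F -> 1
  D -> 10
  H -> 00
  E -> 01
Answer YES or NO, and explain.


Checking each pair (does one codeword prefix another?):
  F='1' vs D='10': prefix -- VIOLATION

NO -- this is NOT a valid prefix code. F (1) is a prefix of D (10).


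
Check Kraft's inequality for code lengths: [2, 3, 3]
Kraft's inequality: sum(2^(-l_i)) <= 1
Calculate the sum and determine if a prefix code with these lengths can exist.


Sum = 2^(-2) + 2^(-3) + 2^(-3)
    = 0.25 + 0.125 + 0.125
    = 4/8 = 0.5
Since 0.5 <= 1, Kraft's inequality IS satisfied.
A prefix code with these lengths CAN exist.

Kraft sum = 0.5. Satisfied.


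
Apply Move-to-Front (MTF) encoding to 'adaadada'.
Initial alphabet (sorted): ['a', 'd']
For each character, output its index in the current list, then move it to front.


MTF encoding:
'a': index 0 in ['a', 'd'] -> ['a', 'd']
'd': index 1 in ['a', 'd'] -> ['d', 'a']
'a': index 1 in ['d', 'a'] -> ['a', 'd']
'a': index 0 in ['a', 'd'] -> ['a', 'd']
'd': index 1 in ['a', 'd'] -> ['d', 'a']
'a': index 1 in ['d', 'a'] -> ['a', 'd']
'd': index 1 in ['a', 'd'] -> ['d', 'a']
'a': index 1 in ['d', 'a'] -> ['a', 'd']


Output: [0, 1, 1, 0, 1, 1, 1, 1]


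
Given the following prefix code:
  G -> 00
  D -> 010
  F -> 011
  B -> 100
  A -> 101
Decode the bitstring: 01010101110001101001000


Decoding step by step:
Bits 010 -> D
Bits 101 -> A
Bits 011 -> F
Bits 100 -> B
Bits 011 -> F
Bits 010 -> D
Bits 010 -> D
Bits 00 -> G


Decoded message: DAFBFDDG


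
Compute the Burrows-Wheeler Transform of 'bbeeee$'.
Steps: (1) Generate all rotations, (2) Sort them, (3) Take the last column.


Rotations (sorted):
  0: $bbeeee -> last char: e
  1: bbeeee$ -> last char: $
  2: beeee$b -> last char: b
  3: e$bbeee -> last char: e
  4: ee$bbee -> last char: e
  5: eee$bbe -> last char: e
  6: eeee$bb -> last char: b


BWT = e$beeeb


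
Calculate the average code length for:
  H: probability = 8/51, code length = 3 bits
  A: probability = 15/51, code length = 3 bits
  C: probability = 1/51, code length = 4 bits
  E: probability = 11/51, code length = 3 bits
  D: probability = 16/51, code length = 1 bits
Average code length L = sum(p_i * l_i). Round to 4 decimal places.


Weighted contributions p_i * l_i:
  H: (8/51) * 3 = 24/51
  A: (15/51) * 3 = 45/51
  C: (1/51) * 4 = 4/51
  E: (11/51) * 3 = 33/51
  D: (16/51) * 1 = 16/51
Sum = (24 + 45 + 4 + 33 + 16)/51 = 122/51

L = 122/51 = 2.3922 bits/symbol


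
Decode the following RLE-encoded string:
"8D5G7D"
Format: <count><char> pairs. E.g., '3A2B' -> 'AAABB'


Expanding each <count><char> pair:
  8D -> 'DDDDDDDD'
  5G -> 'GGGGG'
  7D -> 'DDDDDDD'

Decoded = DDDDDDDDGGGGGDDDDDDD


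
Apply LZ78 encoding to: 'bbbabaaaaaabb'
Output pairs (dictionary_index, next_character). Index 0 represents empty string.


LZ78 encoding steps:
Dictionary: {0: ''}
Step 1: w='' (idx 0), next='b' -> output (0, 'b'), add 'b' as idx 1
Step 2: w='b' (idx 1), next='b' -> output (1, 'b'), add 'bb' as idx 2
Step 3: w='' (idx 0), next='a' -> output (0, 'a'), add 'a' as idx 3
Step 4: w='b' (idx 1), next='a' -> output (1, 'a'), add 'ba' as idx 4
Step 5: w='a' (idx 3), next='a' -> output (3, 'a'), add 'aa' as idx 5
Step 6: w='aa' (idx 5), next='a' -> output (5, 'a'), add 'aaa' as idx 6
Step 7: w='bb' (idx 2), end of input -> output (2, '')


Encoded: [(0, 'b'), (1, 'b'), (0, 'a'), (1, 'a'), (3, 'a'), (5, 'a'), (2, '')]


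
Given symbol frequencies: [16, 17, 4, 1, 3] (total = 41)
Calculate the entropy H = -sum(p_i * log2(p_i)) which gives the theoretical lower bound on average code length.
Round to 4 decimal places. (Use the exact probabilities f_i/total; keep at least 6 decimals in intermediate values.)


Per-symbol terms -p_i * log2(p_i) with p_i = f_i/41:
  p = 16/41 = 0.390244: log2(p) = -1.357552, -p*log2(p) = 0.529776
  p = 17/41 = 0.414634: log2(p) = -1.270089, -p*log2(p) = 0.526622
  p = 4/41 = 0.097561: log2(p) = -3.357552, -p*log2(p) = 0.327566
  p = 1/41 = 0.024390: log2(p) = -5.357552, -p*log2(p) = 0.130672
  p = 3/41 = 0.073171: log2(p) = -3.772590, -p*log2(p) = 0.276043
H = 0.529776 + 0.526622 + 0.327566 + 0.130672 + 0.276043 = 1.790679

H = 1.7907 bits/symbol


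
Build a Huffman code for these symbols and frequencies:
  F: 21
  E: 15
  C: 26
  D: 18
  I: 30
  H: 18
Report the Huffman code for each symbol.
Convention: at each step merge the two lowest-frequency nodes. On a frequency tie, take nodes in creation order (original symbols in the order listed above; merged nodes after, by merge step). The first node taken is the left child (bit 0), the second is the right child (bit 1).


Huffman tree construction:
Step 1: Merge E(15) + D(18) = 33
Step 2: Merge H(18) + F(21) = 39
Step 3: Merge C(26) + I(30) = 56
Step 4: Merge (E+D)(33) + (H+F)(39) = 72
Step 5: Merge (C+I)(56) + ((E+D)+(H+F))(72) = 128
Read each symbol's code off the tree from the root (left child = 0, right child = 1).

Codes:
  F: 111 (length 3)
  E: 100 (length 3)
  C: 00 (length 2)
  D: 101 (length 3)
  I: 01 (length 2)
  H: 110 (length 3)
Average code length: 328/128 = 2.5625 bits/symbol


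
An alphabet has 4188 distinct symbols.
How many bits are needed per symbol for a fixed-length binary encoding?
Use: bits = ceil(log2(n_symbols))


log2(4188) = 12.032
Bracket: 2^12 = 4096 < 4188 <= 2^13 = 8192
So ceil(log2(4188)) = 13

bits = ceil(log2(4188)) = ceil(12.032) = 13 bits


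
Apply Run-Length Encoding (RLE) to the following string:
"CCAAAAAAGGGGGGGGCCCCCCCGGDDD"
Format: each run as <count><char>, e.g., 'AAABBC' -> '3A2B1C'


Scanning runs left to right:
  i=0: run of 'C' x 2 -> '2C'
  i=2: run of 'A' x 6 -> '6A'
  i=8: run of 'G' x 8 -> '8G'
  i=16: run of 'C' x 7 -> '7C'
  i=23: run of 'G' x 2 -> '2G'
  i=25: run of 'D' x 3 -> '3D'

RLE = 2C6A8G7C2G3D


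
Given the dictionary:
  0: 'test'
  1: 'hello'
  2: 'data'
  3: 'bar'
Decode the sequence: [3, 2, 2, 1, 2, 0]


Look up each index in the dictionary:
  3 -> 'bar'
  2 -> 'data'
  2 -> 'data'
  1 -> 'hello'
  2 -> 'data'
  0 -> 'test'

Decoded: "bar data data hello data test"


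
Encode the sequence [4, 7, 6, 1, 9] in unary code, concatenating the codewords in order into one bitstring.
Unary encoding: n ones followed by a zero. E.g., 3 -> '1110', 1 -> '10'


Encode each number as n ones followed by a terminating 0:
  4 -> 11110 (5 bits)
  7 -> 11111110 (8 bits)
  6 -> 1111110 (7 bits)
  1 -> 10 (2 bits)
  9 -> 1111111110 (10 bits)
Total length = 5 + 8 + 7 + 2 + 10 = 32 bits.

Unary([4, 7, 6, 1, 9]) = 11110111111101111110101111111110 (32 bits)


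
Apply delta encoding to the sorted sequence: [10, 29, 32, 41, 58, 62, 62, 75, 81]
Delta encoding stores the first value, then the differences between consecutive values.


First value: 10
Deltas:
  29 - 10 = 19
  32 - 29 = 3
  41 - 32 = 9
  58 - 41 = 17
  62 - 58 = 4
  62 - 62 = 0
  75 - 62 = 13
  81 - 75 = 6


Delta encoded: [10, 19, 3, 9, 17, 4, 0, 13, 6]


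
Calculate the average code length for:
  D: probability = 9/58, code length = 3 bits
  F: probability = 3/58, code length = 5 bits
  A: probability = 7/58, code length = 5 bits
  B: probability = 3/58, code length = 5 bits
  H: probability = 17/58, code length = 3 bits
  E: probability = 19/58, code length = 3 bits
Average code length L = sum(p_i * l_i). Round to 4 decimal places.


Weighted contributions p_i * l_i:
  D: (9/58) * 3 = 27/58
  F: (3/58) * 5 = 15/58
  A: (7/58) * 5 = 35/58
  B: (3/58) * 5 = 15/58
  H: (17/58) * 3 = 51/58
  E: (19/58) * 3 = 57/58
Sum = (27 + 15 + 35 + 15 + 51 + 57)/58 = 200/58

L = 200/58 = 3.4483 bits/symbol


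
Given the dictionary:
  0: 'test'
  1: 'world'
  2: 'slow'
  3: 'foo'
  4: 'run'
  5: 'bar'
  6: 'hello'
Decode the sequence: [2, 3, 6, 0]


Look up each index in the dictionary:
  2 -> 'slow'
  3 -> 'foo'
  6 -> 'hello'
  0 -> 'test'

Decoded: "slow foo hello test"


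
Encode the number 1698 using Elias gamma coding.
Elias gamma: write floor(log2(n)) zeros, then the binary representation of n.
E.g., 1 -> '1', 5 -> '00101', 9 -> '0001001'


num_bits = floor(log2(1698)) + 1 = 11
leading_zeros = num_bits - 1 = 10
binary(1698) = 11010100010

Elias gamma(1698) = '0000000000' + '11010100010' = 000000000011010100010 (21 bits)


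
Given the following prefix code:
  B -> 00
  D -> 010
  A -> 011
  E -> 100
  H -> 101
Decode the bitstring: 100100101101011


Decoding step by step:
Bits 100 -> E
Bits 100 -> E
Bits 101 -> H
Bits 101 -> H
Bits 011 -> A


Decoded message: EEHHA


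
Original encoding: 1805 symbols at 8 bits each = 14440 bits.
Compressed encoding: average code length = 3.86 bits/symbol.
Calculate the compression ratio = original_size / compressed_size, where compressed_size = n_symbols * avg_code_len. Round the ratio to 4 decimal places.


original_size = n_symbols * orig_bits = 1805 * 8 = 14440 bits
compressed_size = n_symbols * avg_code_len = 1805 * 3.86 = 6967.3 bits
ratio = original_size / compressed_size = 14440 / 6967.3 = 2.0725

Compression ratio = 2.0725
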